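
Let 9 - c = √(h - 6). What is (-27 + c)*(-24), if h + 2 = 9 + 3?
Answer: 480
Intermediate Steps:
h = 10 (h = -2 + (9 + 3) = -2 + 12 = 10)
c = 7 (c = 9 - √(10 - 6) = 9 - √4 = 9 - 1*2 = 9 - 2 = 7)
(-27 + c)*(-24) = (-27 + 7)*(-24) = -20*(-24) = 480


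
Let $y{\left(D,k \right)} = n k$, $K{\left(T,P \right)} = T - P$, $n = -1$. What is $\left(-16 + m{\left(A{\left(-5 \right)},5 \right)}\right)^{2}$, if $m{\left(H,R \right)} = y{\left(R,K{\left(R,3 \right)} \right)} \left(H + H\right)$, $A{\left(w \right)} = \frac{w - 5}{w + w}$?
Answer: $400$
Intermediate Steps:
$y{\left(D,k \right)} = - k$
$A{\left(w \right)} = \frac{-5 + w}{2 w}$
$m{\left(H,R \right)} = 2 H \left(3 - R\right)$ ($m{\left(H,R \right)} = - (R - 3) \left(H + H\right) = - (R - 3) 2 H = - (-3 + R) 2 H = \left(3 - R\right) 2 H = 2 H \left(3 - R\right)$)
$\left(-16 + m{\left(A{\left(-5 \right)},5 \right)}\right)^{2} = \left(-16 + 2 \frac{-5 - 5}{2 \left(-5\right)} \left(3 - 5\right)\right)^{2} = \left(-16 + 2 \cdot \frac{1}{2} \left(- \frac{1}{5}\right) \left(-10\right) \left(3 - 5\right)\right)^{2} = \left(-16 + 2 \cdot 1 \left(-2\right)\right)^{2} = \left(-16 - 4\right)^{2} = \left(-20\right)^{2} = 400$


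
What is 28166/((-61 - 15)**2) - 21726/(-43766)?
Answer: 339550633/63198104 ≈ 5.3728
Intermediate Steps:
28166/((-61 - 15)**2) - 21726/(-43766) = 28166/((-76)**2) - 21726*(-1/43766) = 28166/5776 + 10863/21883 = 28166*(1/5776) + 10863/21883 = 14083/2888 + 10863/21883 = 339550633/63198104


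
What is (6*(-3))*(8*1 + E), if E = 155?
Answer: -2934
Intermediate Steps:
(6*(-3))*(8*1 + E) = (6*(-3))*(8*1 + 155) = -18*(8 + 155) = -18*163 = -2934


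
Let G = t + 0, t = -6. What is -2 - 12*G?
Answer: 70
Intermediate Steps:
G = -6 (G = -6 + 0 = -6)
-2 - 12*G = -2 - 12*(-6) = -2 + 72 = 70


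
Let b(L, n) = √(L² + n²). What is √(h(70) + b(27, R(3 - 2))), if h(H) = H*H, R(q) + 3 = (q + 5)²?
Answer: √(4900 + 3*√202) ≈ 70.304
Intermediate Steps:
R(q) = -3 + (5 + q)² (R(q) = -3 + (q + 5)² = -3 + (5 + q)²)
h(H) = H²
√(h(70) + b(27, R(3 - 2))) = √(70² + √(27² + (-3 + (5 + (3 - 2))²)²)) = √(4900 + √(729 + (-3 + (5 + 1)²)²)) = √(4900 + √(729 + (-3 + 6²)²)) = √(4900 + √(729 + (-3 + 36)²)) = √(4900 + √(729 + 33²)) = √(4900 + √(729 + 1089)) = √(4900 + √1818) = √(4900 + 3*√202)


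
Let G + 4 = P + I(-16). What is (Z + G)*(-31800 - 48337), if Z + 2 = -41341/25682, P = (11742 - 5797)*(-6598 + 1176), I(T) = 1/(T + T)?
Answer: 1061434940333026113/410912 ≈ 2.5831e+12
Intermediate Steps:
I(T) = 1/(2*T)
P = -32233790 (P = 5945*(-5422) = -32233790)
Z = -92705/25682 (Z = -2 - 41341/25682 = -92705/25682 ≈ -3.6097)
G = -1031481409/32 (G = -4 + (-32233790 + (1/2)/(-16)) = -4 + (-32233790 + (1/2)*(-1/16)) = -4 + (-32233790 - 1/32) = -4 - 1031481281/32 = -1031481409/32 ≈ -3.2234e+7)
(Z + G)*(-31800 - 48337) = (-92705/25682 - 1031481409/32)*(-31800 - 48337) = -13245254256249/410912*(-80137) = 1061434940333026113/410912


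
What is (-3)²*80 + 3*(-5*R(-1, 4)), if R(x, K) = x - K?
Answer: 795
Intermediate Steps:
(-3)²*80 + 3*(-5*R(-1, 4)) = (-3)²*80 + 3*(-5*(-1 - 1*4)) = 9*80 + 3*(-5*(-1 - 4)) = 720 + 3*(-5*(-5)) = 720 + 3*25 = 720 + 75 = 795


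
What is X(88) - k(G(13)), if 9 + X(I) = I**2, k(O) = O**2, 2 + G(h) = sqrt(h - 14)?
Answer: 7732 + 4*I ≈ 7732.0 + 4.0*I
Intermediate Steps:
G(h) = -2 + sqrt(-14 + h) (G(h) = -2 + sqrt(h - 14) = -2 + sqrt(-14 + h))
X(I) = -9 + I**2
X(88) - k(G(13)) = (-9 + 88**2) - (-2 + sqrt(-14 + 13))**2 = (-9 + 7744) - (-2 + sqrt(-1))**2 = 7735 - (-2 + I)**2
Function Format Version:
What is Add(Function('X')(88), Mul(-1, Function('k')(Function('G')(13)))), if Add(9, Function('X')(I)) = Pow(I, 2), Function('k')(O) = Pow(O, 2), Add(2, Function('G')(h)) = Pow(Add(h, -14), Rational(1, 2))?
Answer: Add(7732, Mul(4, I)) ≈ Add(7732.0, Mul(4.0000, I))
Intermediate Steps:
Function('G')(h) = Add(-2, Pow(Add(-14, h), Rational(1, 2))) (Function('G')(h) = Add(-2, Pow(Add(h, -14), Rational(1, 2))) = Add(-2, Pow(Add(-14, h), Rational(1, 2))))
Function('X')(I) = Add(-9, Pow(I, 2))
Add(Function('X')(88), Mul(-1, Function('k')(Function('G')(13)))) = Add(Add(-9, Pow(88, 2)), Mul(-1, Pow(Add(-2, Pow(Add(-14, 13), Rational(1, 2))), 2))) = Add(Add(-9, 7744), Mul(-1, Pow(Add(-2, Pow(-1, Rational(1, 2))), 2))) = Add(7735, Mul(-1, Pow(Add(-2, I), 2)))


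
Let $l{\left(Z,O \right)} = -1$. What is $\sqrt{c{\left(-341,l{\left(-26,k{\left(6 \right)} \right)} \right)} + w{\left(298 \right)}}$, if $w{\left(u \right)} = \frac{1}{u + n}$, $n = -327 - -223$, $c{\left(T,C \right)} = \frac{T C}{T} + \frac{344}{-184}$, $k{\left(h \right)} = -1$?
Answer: $\frac{i \sqrt{57028822}}{4462} \approx 1.6925 i$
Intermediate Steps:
$c{\left(T,C \right)} = - \frac{43}{23} + C$ ($c{\left(T,C \right)} = \frac{C T}{T} + 344 \left(- \frac{1}{184}\right) = C - \frac{43}{23} = - \frac{43}{23} + C$)
$n = -104$ ($n = -327 + 223 = -104$)
$w{\left(u \right)} = \frac{1}{-104 + u}$ ($w{\left(u \right)} = \frac{1}{u - 104} = \frac{1}{-104 + u}$)
$\sqrt{c{\left(-341,l{\left(-26,k{\left(6 \right)} \right)} \right)} + w{\left(298 \right)}} = \sqrt{\left(- \frac{43}{23} - 1\right) + \frac{1}{-104 + 298}} = \sqrt{- \frac{66}{23} + \frac{1}{194}} = \sqrt{- \frac{12781}{4462}} = \frac{i \sqrt{57028822}}{4462}$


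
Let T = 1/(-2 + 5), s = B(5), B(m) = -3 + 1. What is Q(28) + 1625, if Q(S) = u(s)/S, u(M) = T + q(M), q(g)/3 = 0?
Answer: 136501/84 ≈ 1625.0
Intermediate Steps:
B(m) = -2
q(g) = 0 (q(g) = 3*0 = 0)
s = -2
T = ⅓ (T = 1/3 = ⅓ ≈ 0.33333)
u(M) = ⅓ (u(M) = ⅓ + 0 = ⅓)
Q(S) = 1/(3*S)
Q(28) + 1625 = (⅓)/28 + 1625 = (⅓)*(1/28) + 1625 = 1/84 + 1625 = 136501/84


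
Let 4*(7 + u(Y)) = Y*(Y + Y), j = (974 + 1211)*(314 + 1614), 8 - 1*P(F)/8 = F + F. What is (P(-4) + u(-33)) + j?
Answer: 8426691/2 ≈ 4.2133e+6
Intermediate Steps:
P(F) = 64 - 16*F (P(F) = 64 - 8*(F + F) = 64 - 16*F)
j = 4212680 (j = 2185*1928 = 4212680)
u(Y) = -7 + Y**2/2 (u(Y) = -7 + (Y*(Y + Y))/4 = -7 + (Y*(2*Y))/4 = -7 + (2*Y**2)/4 = -7 + Y**2/2)
(P(-4) + u(-33)) + j = ((64 - 16*(-4)) + (-7 + (1/2)*(-33)**2)) + 4212680 = ((64 + 64) + (-7 + (1/2)*1089)) + 4212680 = (128 + (-7 + 1089/2)) + 4212680 = (128 + 1075/2) + 4212680 = 1331/2 + 4212680 = 8426691/2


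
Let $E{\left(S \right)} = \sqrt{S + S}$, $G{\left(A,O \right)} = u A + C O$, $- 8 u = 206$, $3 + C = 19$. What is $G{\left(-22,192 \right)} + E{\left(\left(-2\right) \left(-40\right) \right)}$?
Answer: $\frac{7277}{2} + 4 \sqrt{10} \approx 3651.1$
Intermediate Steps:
$C = 16$ ($C = -3 + 19 = 16$)
$u = - \frac{103}{4}$ ($u = \left(- \frac{1}{8}\right) 206 = - \frac{103}{4} \approx -25.75$)
$G{\left(A,O \right)} = 16 O - \frac{103 A}{4}$ ($G{\left(A,O \right)} = - \frac{103 A}{4} + 16 O = 16 O - \frac{103 A}{4}$)
$E{\left(S \right)} = \sqrt{2} \sqrt{S}$ ($E{\left(S \right)} = \sqrt{2 S} = \sqrt{2} \sqrt{S}$)
$G{\left(-22,192 \right)} + E{\left(\left(-2\right) \left(-40\right) \right)} = \left(16 \cdot 192 - - \frac{1133}{2}\right) + \sqrt{2} \sqrt{\left(-2\right) \left(-40\right)} = \left(3072 + \frac{1133}{2}\right) + \sqrt{2} \sqrt{80} = \frac{7277}{2} + \sqrt{2} \cdot 4 \sqrt{5} = \frac{7277}{2} + 4 \sqrt{10}$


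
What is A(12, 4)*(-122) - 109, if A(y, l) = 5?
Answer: -719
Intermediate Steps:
A(12, 4)*(-122) - 109 = 5*(-122) - 109 = -610 - 109 = -719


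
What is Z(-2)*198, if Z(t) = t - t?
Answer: 0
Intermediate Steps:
Z(t) = 0
Z(-2)*198 = 0*198 = 0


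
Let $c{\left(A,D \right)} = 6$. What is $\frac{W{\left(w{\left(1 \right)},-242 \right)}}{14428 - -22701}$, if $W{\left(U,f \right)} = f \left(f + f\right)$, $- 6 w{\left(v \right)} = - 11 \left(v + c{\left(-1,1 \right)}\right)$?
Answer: $\frac{117128}{37129} \approx 3.1546$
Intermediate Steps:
$w{\left(v \right)} = 11 + \frac{11 v}{6}$ ($w{\left(v \right)} = - \frac{\left(-11\right) \left(v + 6\right)}{6} = - \frac{\left(-11\right) \left(6 + v\right)}{6} = - \frac{-66 - 11 v}{6} = 11 + \frac{11 v}{6}$)
$W{\left(U,f \right)} = 2 f^{2}$ ($W{\left(U,f \right)} = f 2 f = 2 f^{2}$)
$\frac{W{\left(w{\left(1 \right)},-242 \right)}}{14428 - -22701} = \frac{2 \left(-242\right)^{2}}{14428 - -22701} = \frac{2 \cdot 58564}{14428 + 22701} = \frac{117128}{37129}$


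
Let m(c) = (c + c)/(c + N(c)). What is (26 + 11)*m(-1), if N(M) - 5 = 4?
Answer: -37/4 ≈ -9.2500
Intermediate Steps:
N(M) = 9 (N(M) = 5 + 4 = 9)
m(c) = 2*c/(9 + c) (m(c) = (c + c)/(c + 9) = (2*c)/(9 + c) = 2*c/(9 + c))
(26 + 11)*m(-1) = (26 + 11)*(2*(-1)/(9 - 1)) = 37*(2*(-1)/8) = 37*(2*(-1)*(1/8)) = 37*(-1/4) = -37/4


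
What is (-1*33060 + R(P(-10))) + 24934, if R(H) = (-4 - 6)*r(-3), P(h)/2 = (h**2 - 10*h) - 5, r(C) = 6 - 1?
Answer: -8176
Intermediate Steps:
r(C) = 5
P(h) = -10 - 20*h + 2*h**2 (P(h) = 2*((h**2 - 10*h) - 5) = 2*(-5 + h**2 - 10*h) = -10 - 20*h + 2*h**2)
R(H) = -50 (R(H) = (-4 - 6)*5 = -10*5 = -50)
(-1*33060 + R(P(-10))) + 24934 = (-1*33060 - 50) + 24934 = (-33060 - 50) + 24934 = -33110 + 24934 = -8176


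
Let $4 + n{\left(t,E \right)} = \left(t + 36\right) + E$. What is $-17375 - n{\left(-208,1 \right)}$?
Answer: $-17200$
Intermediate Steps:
$n{\left(t,E \right)} = 32 + E + t$ ($n{\left(t,E \right)} = -4 + \left(\left(t + 36\right) + E\right) = -4 + \left(\left(36 + t\right) + E\right) = -4 + \left(36 + E + t\right) = 32 + E + t$)
$-17375 - n{\left(-208,1 \right)} = -17375 - \left(32 + 1 - 208\right) = -17375 - -175 = -17375 + 175 = -17200$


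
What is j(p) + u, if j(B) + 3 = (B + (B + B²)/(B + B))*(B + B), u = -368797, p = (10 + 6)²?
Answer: -171936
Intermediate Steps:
p = 256 (p = 16² = 256)
j(B) = -3 + 2*B*(B + (B + B²)/(2*B)) (j(B) = -3 + (B + (B + B²)/(B + B))*(B + B) = -3 + (B + (B + B²)/((2*B)))*(2*B) = -3 + (B + (B + B²)*(1/(2*B)))*(2*B) = -3 + (B + (B + B²)/(2*B))*(2*B) = -3 + 2*B*(B + (B + B²)/(2*B)))
j(p) + u = (-3 + 256 + 3*256²) - 368797 = (-3 + 256 + 3*65536) - 368797 = (-3 + 256 + 196608) - 368797 = 196861 - 368797 = -171936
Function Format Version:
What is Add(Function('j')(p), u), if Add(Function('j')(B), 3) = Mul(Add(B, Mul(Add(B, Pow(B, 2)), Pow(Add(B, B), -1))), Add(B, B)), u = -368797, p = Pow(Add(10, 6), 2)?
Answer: -171936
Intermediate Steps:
p = 256 (p = Pow(16, 2) = 256)
Function('j')(B) = Add(-3, Mul(2, B, Add(B, Mul(Rational(1, 2), Pow(B, -1), Add(B, Pow(B, 2)))))) (Function('j')(B) = Add(-3, Mul(Add(B, Mul(Add(B, Pow(B, 2)), Pow(Add(B, B), -1))), Add(B, B))) = Add(-3, Mul(Add(B, Mul(Add(B, Pow(B, 2)), Pow(Mul(2, B), -1))), Mul(2, B))) = Add(-3, Mul(Add(B, Mul(Add(B, Pow(B, 2)), Mul(Rational(1, 2), Pow(B, -1)))), Mul(2, B))) = Add(-3, Mul(Add(B, Mul(Rational(1, 2), Pow(B, -1), Add(B, Pow(B, 2)))), Mul(2, B))) = Add(-3, Mul(2, B, Add(B, Mul(Rational(1, 2), Pow(B, -1), Add(B, Pow(B, 2)))))))
Add(Function('j')(p), u) = Add(Add(-3, 256, Mul(3, Pow(256, 2))), -368797) = Add(Add(-3, 256, Mul(3, 65536)), -368797) = Add(Add(-3, 256, 196608), -368797) = Add(196861, -368797) = -171936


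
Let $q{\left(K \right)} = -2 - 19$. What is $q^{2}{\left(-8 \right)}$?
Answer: $441$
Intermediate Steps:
$q{\left(K \right)} = -21$ ($q{\left(K \right)} = -2 - 19 = -21$)
$q^{2}{\left(-8 \right)} = \left(-21\right)^{2} = 441$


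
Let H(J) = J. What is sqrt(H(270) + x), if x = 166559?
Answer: sqrt(166829) ≈ 408.45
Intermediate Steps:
sqrt(H(270) + x) = sqrt(270 + 166559) = sqrt(166829)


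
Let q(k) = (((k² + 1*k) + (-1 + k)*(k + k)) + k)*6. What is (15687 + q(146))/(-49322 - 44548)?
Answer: -8875/2086 ≈ -4.2546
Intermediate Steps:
q(k) = 6*k² + 12*k + 12*k*(-1 + k) (q(k) = (((k² + k) + (-1 + k)*(2*k)) + k)*6 = (((k + k²) + 2*k*(-1 + k)) + k)*6 = ((k + k² + 2*k*(-1 + k)) + k)*6 = (k² + 2*k + 2*k*(-1 + k))*6 = 6*k² + 12*k + 12*k*(-1 + k))
(15687 + q(146))/(-49322 - 44548) = (15687 + 18*146²)/(-49322 - 44548) = (15687 + 18*21316)/(-93870) = (15687 + 383688)*(-1/93870) = 399375*(-1/93870) = -8875/2086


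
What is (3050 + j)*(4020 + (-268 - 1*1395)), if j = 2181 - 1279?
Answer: 9314864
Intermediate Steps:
j = 902
(3050 + j)*(4020 + (-268 - 1*1395)) = (3050 + 902)*(4020 + (-268 - 1*1395)) = 3952*(4020 + (-268 - 1395)) = 3952*(4020 - 1663) = 3952*2357 = 9314864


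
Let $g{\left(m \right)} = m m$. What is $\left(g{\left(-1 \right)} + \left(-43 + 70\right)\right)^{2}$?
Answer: $784$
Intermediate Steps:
$g{\left(m \right)} = m^{2}$
$\left(g{\left(-1 \right)} + \left(-43 + 70\right)\right)^{2} = \left(\left(-1\right)^{2} + \left(-43 + 70\right)\right)^{2} = \left(1 + 27\right)^{2} = 28^{2} = 784$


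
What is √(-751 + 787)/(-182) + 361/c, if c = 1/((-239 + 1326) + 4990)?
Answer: 199635524/91 ≈ 2.1938e+6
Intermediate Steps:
c = 1/6077 (c = 1/(1087 + 4990) = 1/6077 ≈ 0.00016455)
√(-751 + 787)/(-182) + 361/c = √(-751 + 787)/(-182) + 361/(1/6077) = √36*(-1/182) + 361*6077 = 6*(-1/182) + 2193797 = -3/91 + 2193797 = 199635524/91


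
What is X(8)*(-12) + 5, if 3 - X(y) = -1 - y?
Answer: -139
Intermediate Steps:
X(y) = 4 + y (X(y) = 3 - (-1 - y) = 3 + (1 + y) = 4 + y)
X(8)*(-12) + 5 = (4 + 8)*(-12) + 5 = 12*(-12) + 5 = -144 + 5 = -139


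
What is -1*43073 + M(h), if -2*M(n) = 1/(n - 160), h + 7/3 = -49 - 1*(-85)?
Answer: -32649331/758 ≈ -43073.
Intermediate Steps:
h = 101/3 (h = -7/3 + (-49 - 1*(-85)) = -7/3 + (-49 + 85) = -7/3 + 36 = 101/3 ≈ 33.667)
M(n) = -1/(2*(-160 + n)) (M(n) = -1/(2*(n - 160)) = -1/(2*(-160 + n)))
-1*43073 + M(h) = -1*43073 - 1/(-320 + 2*(101/3)) = -43073 - 1/(-320 + 202/3) = -43073 - 1/(-758/3) = -43073 - 1*(-3/758) = -43073 + 3/758 = -32649331/758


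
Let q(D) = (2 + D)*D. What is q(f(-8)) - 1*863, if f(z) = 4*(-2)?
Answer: -815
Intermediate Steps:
f(z) = -8
q(D) = D*(2 + D)
q(f(-8)) - 1*863 = -8*(2 - 8) - 1*863 = -8*(-6) - 863 = 48 - 863 = -815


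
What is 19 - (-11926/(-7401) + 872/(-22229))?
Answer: 2867170369/164516829 ≈ 17.428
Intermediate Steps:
19 - (-11926/(-7401) + 872/(-22229)) = 19 - (-11926*(-1/7401) + 872*(-1/22229)) = 19 - (11926/7401 - 872/22229) = 19 - 1*258649382/164516829 = 19 - 258649382/164516829 = 2867170369/164516829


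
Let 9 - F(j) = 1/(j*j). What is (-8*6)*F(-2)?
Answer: -420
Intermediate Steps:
F(j) = 9 - 1/j² (F(j) = 9 - 1/(j*j) = 9 - 1/j²)
(-8*6)*F(-2) = (-8*6)*(9 - 1/(-2)²) = -48*(9 - 1*¼) = -48*(9 - ¼) = -48*35/4 = -420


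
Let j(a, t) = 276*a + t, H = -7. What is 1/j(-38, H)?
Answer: -1/10495 ≈ -9.5283e-5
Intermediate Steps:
j(a, t) = t + 276*a
1/j(-38, H) = 1/(-7 + 276*(-38)) = 1/(-7 - 10488) = 1/(-10495) = -1/10495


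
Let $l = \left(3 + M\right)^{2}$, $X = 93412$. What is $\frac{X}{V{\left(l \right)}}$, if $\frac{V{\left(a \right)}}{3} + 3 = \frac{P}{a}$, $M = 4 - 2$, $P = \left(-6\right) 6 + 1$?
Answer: $- \frac{21230}{3} \approx -7076.7$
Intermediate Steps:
$P = -35$ ($P = -36 + 1 = -35$)
$M = 2$
$l = 25$ ($l = \left(3 + 2\right)^{2} = 5^{2} = 25$)
$V{\left(a \right)} = -9 - \frac{105}{a}$ ($V{\left(a \right)} = -9 + 3 \left(- \frac{35}{a}\right) = -9 - \frac{105}{a}$)
$\frac{X}{V{\left(l \right)}} = \frac{93412}{-9 - \frac{105}{25}} = \frac{93412}{-9 - \frac{21}{5}} = \frac{93412}{- \frac{66}{5}} = 93412 \left(- \frac{5}{66}\right) = - \frac{21230}{3}$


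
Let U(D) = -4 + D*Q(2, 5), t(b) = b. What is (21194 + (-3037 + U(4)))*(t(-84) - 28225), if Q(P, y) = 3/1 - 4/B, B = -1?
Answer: -514685929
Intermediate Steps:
Q(P, y) = 7 (Q(P, y) = 3/1 - 4/(-1) = 3*1 - 4*(-1) = 3 + 4 = 7)
U(D) = -4 + 7*D (U(D) = -4 + D*7 = -4 + 7*D)
(21194 + (-3037 + U(4)))*(t(-84) - 28225) = (21194 + (-3037 + (-4 + 7*4)))*(-84 - 28225) = (21194 + (-3037 + (-4 + 28)))*(-28309) = (21194 + (-3037 + 24))*(-28309) = (21194 - 3013)*(-28309) = 18181*(-28309) = -514685929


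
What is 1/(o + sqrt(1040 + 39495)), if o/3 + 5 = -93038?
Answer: -279129/77912958106 - 11*sqrt(335)/77912958106 ≈ -3.5852e-6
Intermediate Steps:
o = -279129 (o = -15 + 3*(-93038) = -15 - 279114 = -279129)
1/(o + sqrt(1040 + 39495)) = 1/(-279129 + sqrt(1040 + 39495)) = 1/(-279129 + sqrt(40535)) = 1/(-279129 + 11*sqrt(335))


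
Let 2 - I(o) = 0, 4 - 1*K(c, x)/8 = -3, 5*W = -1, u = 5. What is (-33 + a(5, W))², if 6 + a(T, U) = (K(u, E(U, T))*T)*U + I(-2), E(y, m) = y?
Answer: 8649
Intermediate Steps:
W = -⅕ (W = (⅕)*(-1) = -⅕ ≈ -0.20000)
K(c, x) = 56 (K(c, x) = 32 - 8*(-3) = 32 + 24 = 56)
I(o) = 2 (I(o) = 2 - 1*0 = 2 + 0 = 2)
a(T, U) = -4 + 56*T*U (a(T, U) = -6 + ((56*T)*U + 2) = -6 + (56*T*U + 2) = -6 + (2 + 56*T*U) = -4 + 56*T*U)
(-33 + a(5, W))² = (-33 + (-4 + 56*5*(-⅕)))² = (-33 + (-4 - 56))² = (-33 - 60)² = (-93)² = 8649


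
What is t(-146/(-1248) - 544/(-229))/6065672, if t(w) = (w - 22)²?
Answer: 7770373676521/123856574986340352 ≈ 6.2737e-5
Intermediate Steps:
t(w) = (-22 + w)²
t(-146/(-1248) - 544/(-229))/6065672 = (-22 + (-146/(-1248) - 544/(-229)))²/6065672 = (-22 + (-146*(-1/1248) - 544*(-1/229)))²*(1/6065672) = (-22 + (73/624 + 544/229))²*(1/6065672) = (-22 + 356173/142896)²*(1/6065672) = (-2787539/142896)²*(1/6065672) = (7770373676521/20419266816)*(1/6065672) = 7770373676521/123856574986340352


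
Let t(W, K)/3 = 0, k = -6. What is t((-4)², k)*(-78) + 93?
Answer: 93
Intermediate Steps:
t(W, K) = 0 (t(W, K) = 3*0 = 0)
t((-4)², k)*(-78) + 93 = 0*(-78) + 93 = 0 + 93 = 93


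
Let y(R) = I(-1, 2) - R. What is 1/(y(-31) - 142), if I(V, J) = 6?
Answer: -1/105 ≈ -0.0095238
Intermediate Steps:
y(R) = 6 - R
1/(y(-31) - 142) = 1/((6 - 1*(-31)) - 142) = 1/((6 + 31) - 142) = 1/(37 - 142) = 1/(-105) = -1/105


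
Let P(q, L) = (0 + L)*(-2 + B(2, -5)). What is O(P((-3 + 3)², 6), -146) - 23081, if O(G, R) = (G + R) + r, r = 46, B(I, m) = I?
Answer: -23181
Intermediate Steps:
P(q, L) = 0 (P(q, L) = (0 + L)*(-2 + 2) = L*0 = 0)
O(G, R) = 46 + G + R (O(G, R) = (G + R) + 46 = 46 + G + R)
O(P((-3 + 3)², 6), -146) - 23081 = (46 + 0 - 146) - 23081 = -100 - 23081 = -23181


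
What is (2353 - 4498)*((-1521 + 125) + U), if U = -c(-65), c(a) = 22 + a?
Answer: 2902185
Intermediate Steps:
U = 43 (U = -(22 - 65) = -1*(-43) = 43)
(2353 - 4498)*((-1521 + 125) + U) = (2353 - 4498)*((-1521 + 125) + 43) = -2145*(-1396 + 43) = -2145*(-1353) = 2902185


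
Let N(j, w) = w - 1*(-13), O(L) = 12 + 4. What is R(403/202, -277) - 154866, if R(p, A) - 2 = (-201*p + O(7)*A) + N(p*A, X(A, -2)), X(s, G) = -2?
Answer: -32256573/202 ≈ -1.5969e+5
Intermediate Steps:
O(L) = 16
N(j, w) = 13 + w (N(j, w) = w + 13 = 13 + w)
R(p, A) = 13 - 201*p + 16*A (R(p, A) = 2 + ((-201*p + 16*A) + (13 - 2)) = 2 + ((-201*p + 16*A) + 11) = 2 + (11 - 201*p + 16*A) = 13 - 201*p + 16*A)
R(403/202, -277) - 154866 = (13 - 81003/202 + 16*(-277)) - 154866 = (13 - 81003/202 - 4432) - 154866 = -973641/202 - 154866 = -32256573/202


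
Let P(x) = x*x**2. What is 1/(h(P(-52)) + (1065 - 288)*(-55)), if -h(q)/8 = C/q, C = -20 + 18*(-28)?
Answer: -4394/187777721 ≈ -2.3400e-5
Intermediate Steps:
P(x) = x**3
C = -524 (C = -20 - 504 = -524)
h(q) = 4192/q (h(q) = -(-4192)/q = 4192/q)
1/(h(P(-52)) + (1065 - 288)*(-55)) = 1/(4192/((-52)**3) + (1065 - 288)*(-55)) = 1/(4192/(-140608) + 777*(-55)) = 1/(4192*(-1/140608) - 42735) = 1/(-131/4394 - 42735) = 1/(-187777721/4394) = -4394/187777721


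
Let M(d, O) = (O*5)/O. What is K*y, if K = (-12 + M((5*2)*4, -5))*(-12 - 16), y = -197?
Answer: -38612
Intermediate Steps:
M(d, O) = 5 (M(d, O) = (5*O)/O = 5)
K = 196 (K = (-12 + 5)*(-12 - 16) = -7*(-28) = 196)
K*y = 196*(-197) = -38612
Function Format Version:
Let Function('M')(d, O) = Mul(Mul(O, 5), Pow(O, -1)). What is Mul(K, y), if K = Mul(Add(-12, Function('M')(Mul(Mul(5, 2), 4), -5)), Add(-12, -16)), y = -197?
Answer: -38612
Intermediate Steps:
Function('M')(d, O) = 5 (Function('M')(d, O) = Mul(Mul(5, O), Pow(O, -1)) = 5)
K = 196 (K = Mul(Add(-12, 5), Add(-12, -16)) = Mul(-7, -28) = 196)
Mul(K, y) = Mul(196, -197) = -38612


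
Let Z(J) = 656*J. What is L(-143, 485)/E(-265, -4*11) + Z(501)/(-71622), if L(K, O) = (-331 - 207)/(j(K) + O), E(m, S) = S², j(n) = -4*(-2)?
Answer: -26143632877/5696622888 ≈ -4.5893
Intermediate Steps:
j(n) = 8
L(K, O) = -538/(8 + O) (L(K, O) = (-331 - 207)/(8 + O) = -538/(8 + O))
L(-143, 485)/E(-265, -4*11) + Z(501)/(-71622) = (-538/(8 + 485))/((-4*11)²) + (656*501)/(-71622) = (-538/493)/((-44)²) + 328656*(-1/71622) = -538*1/493/1936 - 54776/11937 = -538/493*1/1936 - 54776/11937 = -269/477224 - 54776/11937 = -26143632877/5696622888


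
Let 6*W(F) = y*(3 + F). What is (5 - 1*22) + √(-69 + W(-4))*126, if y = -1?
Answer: -17 + 21*I*√2478 ≈ -17.0 + 1045.4*I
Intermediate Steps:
W(F) = -½ - F/6 (W(F) = (-(3 + F))/6 = (-3 - F)/6 = -½ - F/6)
(5 - 1*22) + √(-69 + W(-4))*126 = (5 - 1*22) + √(-69 + (-½ - ⅙*(-4)))*126 = (5 - 22) + √(-69 + (-½ + ⅔))*126 = -17 + √(-69 + ⅙)*126 = -17 + √(-413/6)*126 = -17 + (I*√2478/6)*126 = -17 + 21*I*√2478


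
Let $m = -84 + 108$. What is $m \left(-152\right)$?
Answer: $-3648$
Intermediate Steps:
$m = 24$
$m \left(-152\right) = 24 \left(-152\right) = -3648$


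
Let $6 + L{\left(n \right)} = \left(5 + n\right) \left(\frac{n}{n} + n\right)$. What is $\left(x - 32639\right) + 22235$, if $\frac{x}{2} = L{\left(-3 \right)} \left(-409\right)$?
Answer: $-2224$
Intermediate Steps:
$L{\left(n \right)} = -6 + \left(1 + n\right) \left(5 + n\right)$ ($L{\left(n \right)} = -6 + \left(5 + n\right) \left(\frac{n}{n} + n\right) = -6 + \left(5 + n\right) \left(1 + n\right) = -6 + \left(1 + n\right) \left(5 + n\right)$)
$x = 8180$ ($x = 2 \left(-1 + \left(-3\right)^{2} + 6 \left(-3\right)\right) \left(-409\right) = 2 \left(-1 + 9 - 18\right) \left(-409\right) = 2 \left(\left(-10\right) \left(-409\right)\right) = 2 \cdot 4090 = 8180$)
$\left(x - 32639\right) + 22235 = \left(8180 - 32639\right) + 22235 = -24459 + 22235 = -2224$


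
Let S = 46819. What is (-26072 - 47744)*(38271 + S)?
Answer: -6281003440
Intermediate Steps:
(-26072 - 47744)*(38271 + S) = (-26072 - 47744)*(38271 + 46819) = -73816*85090 = -6281003440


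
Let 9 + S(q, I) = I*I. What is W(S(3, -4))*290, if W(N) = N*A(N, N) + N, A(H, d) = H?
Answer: 16240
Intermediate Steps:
S(q, I) = -9 + I² (S(q, I) = -9 + I*I = -9 + I²)
W(N) = N + N² (W(N) = N*N + N = N² + N = N + N²)
W(S(3, -4))*290 = ((-9 + (-4)²)*(1 + (-9 + (-4)²)))*290 = ((-9 + 16)*(1 + (-9 + 16)))*290 = (7*(1 + 7))*290 = (7*8)*290 = 56*290 = 16240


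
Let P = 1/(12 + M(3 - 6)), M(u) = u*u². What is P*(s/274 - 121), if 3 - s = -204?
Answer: 32947/4110 ≈ 8.0163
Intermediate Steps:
s = 207 (s = 3 - 1*(-204) = 3 + 204 = 207)
M(u) = u³
P = -1/15 (P = 1/(12 + (3 - 6)³) = 1/(12 + (-3)³) = 1/(12 - 27) = 1/(-15) = -1/15 ≈ -0.066667)
P*(s/274 - 121) = -(207/274 - 121)/15 = -1/15*(-32947/274) = 32947/4110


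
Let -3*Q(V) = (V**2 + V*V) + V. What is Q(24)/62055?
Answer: -56/8865 ≈ -0.0063170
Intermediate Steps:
Q(V) = -2*V**2/3 - V/3 (Q(V) = -((V**2 + V*V) + V)/3 = -((V**2 + V**2) + V)/3 = -(2*V**2 + V)/3 = -(V + 2*V**2)/3 = -2*V**2/3 - V/3)
Q(24)/62055 = -1/3*24*(1 + 2*24)/62055 = -1/3*24*(1 + 48)*(1/62055) = -1/3*24*49*(1/62055) = -392*1/62055 = -56/8865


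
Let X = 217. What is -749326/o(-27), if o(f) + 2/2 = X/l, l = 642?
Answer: 28298076/25 ≈ 1.1319e+6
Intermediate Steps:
o(f) = -425/642 (o(f) = -1 + 217/642 = -425/642)
-749326/o(-27) = -749326/(-425/642) = -749326*(-642/425) = 28298076/25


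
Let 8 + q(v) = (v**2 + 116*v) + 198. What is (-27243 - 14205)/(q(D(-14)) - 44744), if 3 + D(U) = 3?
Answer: 20724/22277 ≈ 0.93029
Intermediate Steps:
D(U) = 0 (D(U) = -3 + 3 = 0)
q(v) = 190 + v**2 + 116*v (q(v) = -8 + ((v**2 + 116*v) + 198) = -8 + (198 + v**2 + 116*v) = 190 + v**2 + 116*v)
(-27243 - 14205)/(q(D(-14)) - 44744) = (-27243 - 14205)/((190 + 0**2 + 116*0) - 44744) = -41448/((190 + 0 + 0) - 44744) = -41448/(190 - 44744) = -41448/(-44554) = -41448*(-1/44554) = 20724/22277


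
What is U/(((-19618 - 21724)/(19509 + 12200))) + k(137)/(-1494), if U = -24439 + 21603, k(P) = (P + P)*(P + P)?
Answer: 32811683416/15441237 ≈ 2124.9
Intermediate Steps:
k(P) = 4*P² (k(P) = (2*P)*(2*P) = 4*P²)
U = -2836
U/(((-19618 - 21724)/(19509 + 12200))) + k(137)/(-1494) = -2836*(19509 + 12200)/(-19618 - 21724) + (4*137²)/(-1494) = -2836/((-41342/31709)) + (4*18769)*(-1/1494) = -2836/((-41342*1/31709)) + 75076*(-1/1494) = -2836/(-41342/31709) - 37538/747 = -2836*(-31709/41342) - 37538/747 = 44963362/20671 - 37538/747 = 32811683416/15441237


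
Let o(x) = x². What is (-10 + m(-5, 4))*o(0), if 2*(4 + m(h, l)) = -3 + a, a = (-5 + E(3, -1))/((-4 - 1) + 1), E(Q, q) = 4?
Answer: 0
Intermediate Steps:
a = ¼ (a = (-5 + 4)/((-4 - 1) + 1) = -1/(-5 + 1) = -1/(-4) = -1*(-¼) = ¼ ≈ 0.25000)
m(h, l) = -43/8 (m(h, l) = -4 + (-3 + ¼)/2 = -4 + (½)*(-11/4) = -4 - 11/8 = -43/8)
(-10 + m(-5, 4))*o(0) = (-10 - 43/8)*0² = -123/8*0 = 0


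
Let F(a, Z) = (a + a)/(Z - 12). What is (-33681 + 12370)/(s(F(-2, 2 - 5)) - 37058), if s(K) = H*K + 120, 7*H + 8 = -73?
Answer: 745885/1292938 ≈ 0.57689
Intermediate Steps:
F(a, Z) = 2*a/(-12 + Z) (F(a, Z) = (2*a)/(-12 + Z) = 2*a/(-12 + Z))
H = -81/7 (H = -8/7 + (1/7)*(-73) = -8/7 - 73/7 = -81/7 ≈ -11.571)
s(K) = 120 - 81*K/7 (s(K) = -81*K/7 + 120 = 120 - 81*K/7)
(-33681 + 12370)/(s(F(-2, 2 - 5)) - 37058) = (-33681 + 12370)/((120 - 162*(-2)/(7*(-12 + (2 - 5)))) - 37058) = -21311/((120 - 162*(-2)/(7*(-12 - 3))) - 37058) = -21311/((120 - 162*(-2)/(7*(-15))) - 37058) = -21311/((120 - 162*(-2)*(-1)/(7*15)) - 37058) = -21311/((120 - 81/7*4/15) - 37058) = -21311/((120 - 108/35) - 37058) = -21311/(4092/35 - 37058) = -21311/(-1292938/35) = -21311*(-35/1292938) = 745885/1292938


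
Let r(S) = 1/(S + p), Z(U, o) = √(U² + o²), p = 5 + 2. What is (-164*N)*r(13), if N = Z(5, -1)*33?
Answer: -1353*√26/5 ≈ -1379.8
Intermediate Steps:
p = 7
r(S) = 1/(7 + S) (r(S) = 1/(S + 7) = 1/(7 + S))
N = 33*√26 (N = √(5² + (-1)²)*33 = √(25 + 1)*33 = √26*33 = 33*√26 ≈ 168.27)
(-164*N)*r(13) = (-5412*√26)/(7 + 13) = -5412*√26/20 = -5412*√26*(1/20) = -1353*√26/5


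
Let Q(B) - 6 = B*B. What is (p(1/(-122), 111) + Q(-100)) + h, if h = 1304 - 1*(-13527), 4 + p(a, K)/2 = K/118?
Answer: 1465022/59 ≈ 24831.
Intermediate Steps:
Q(B) = 6 + B² (Q(B) = 6 + B*B = 6 + B²)
p(a, K) = -8 + K/59 (p(a, K) = -8 + 2*(K/118) = -8 + K/59)
h = 14831 (h = 1304 + 13527 = 14831)
(p(1/(-122), 111) + Q(-100)) + h = ((-8 + (1/59)*111) + (6 + (-100)²)) + 14831 = ((-8 + 111/59) + (6 + 10000)) + 14831 = (-361/59 + 10006) + 14831 = 589993/59 + 14831 = 1465022/59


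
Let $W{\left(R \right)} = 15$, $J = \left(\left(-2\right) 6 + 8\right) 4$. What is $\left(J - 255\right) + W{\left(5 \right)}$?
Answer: $-256$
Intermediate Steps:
$J = -16$ ($J = \left(-12 + 8\right) 4 = \left(-4\right) 4 = -16$)
$\left(J - 255\right) + W{\left(5 \right)} = \left(-16 - 255\right) + 15 = -271 + 15 = -256$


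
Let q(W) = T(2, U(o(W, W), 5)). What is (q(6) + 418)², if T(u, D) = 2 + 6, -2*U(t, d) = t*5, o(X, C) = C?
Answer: 181476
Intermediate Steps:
U(t, d) = -5*t/2 (U(t, d) = -t*5/2 = -5*t/2)
T(u, D) = 8
q(W) = 8
(q(6) + 418)² = (8 + 418)² = 426² = 181476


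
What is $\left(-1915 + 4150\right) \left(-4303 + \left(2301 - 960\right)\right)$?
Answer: $-6620070$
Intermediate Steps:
$\left(-1915 + 4150\right) \left(-4303 + \left(2301 - 960\right)\right) = 2235 \left(-4303 + \left(2301 - 960\right)\right) = 2235 \left(-4303 + 1341\right) = 2235 \left(-2962\right) = -6620070$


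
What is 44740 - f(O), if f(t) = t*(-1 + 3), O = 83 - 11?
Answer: 44596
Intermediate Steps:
O = 72
f(t) = 2*t (f(t) = t*2 = 2*t)
44740 - f(O) = 44740 - 2*72 = 44740 - 1*144 = 44740 - 144 = 44596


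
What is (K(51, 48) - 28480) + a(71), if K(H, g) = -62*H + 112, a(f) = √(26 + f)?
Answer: -31530 + √97 ≈ -31520.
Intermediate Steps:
K(H, g) = 112 - 62*H
(K(51, 48) - 28480) + a(71) = ((112 - 62*51) - 28480) + √(26 + 71) = ((112 - 3162) - 28480) + √97 = (-3050 - 28480) + √97 = -31530 + √97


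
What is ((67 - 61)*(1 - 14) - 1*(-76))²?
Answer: 4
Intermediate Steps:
((67 - 61)*(1 - 14) - 1*(-76))² = (6*(-13) + 76)² = (-78 + 76)² = (-2)² = 4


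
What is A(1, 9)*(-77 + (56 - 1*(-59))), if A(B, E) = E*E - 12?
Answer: 2622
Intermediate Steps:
A(B, E) = -12 + E² (A(B, E) = E² - 12 = -12 + E²)
A(1, 9)*(-77 + (56 - 1*(-59))) = (-12 + 9²)*(-77 + (56 - 1*(-59))) = (-12 + 81)*(-77 + (56 + 59)) = 69*(-77 + 115) = 69*38 = 2622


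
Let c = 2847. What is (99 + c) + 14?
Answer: 2960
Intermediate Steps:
(99 + c) + 14 = (99 + 2847) + 14 = 2946 + 14 = 2960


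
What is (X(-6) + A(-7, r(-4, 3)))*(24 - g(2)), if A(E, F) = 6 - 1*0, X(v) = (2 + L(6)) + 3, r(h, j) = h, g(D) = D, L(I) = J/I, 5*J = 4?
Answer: 3674/15 ≈ 244.93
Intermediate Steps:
J = ⅘ (J = (⅕)*4 = ⅘ ≈ 0.80000)
L(I) = 4/(5*I)
X(v) = 77/15 (X(v) = (2 + (⅘)/6) + 3 = (2 + (⅘)*(⅙)) + 3 = (2 + 2/15) + 3 = 32/15 + 3 = 77/15)
A(E, F) = 6 (A(E, F) = 6 + 0 = 6)
(X(-6) + A(-7, r(-4, 3)))*(24 - g(2)) = (77/15 + 6)*(24 - 1*2) = 167*(24 - 2)/15 = (167/15)*22 = 3674/15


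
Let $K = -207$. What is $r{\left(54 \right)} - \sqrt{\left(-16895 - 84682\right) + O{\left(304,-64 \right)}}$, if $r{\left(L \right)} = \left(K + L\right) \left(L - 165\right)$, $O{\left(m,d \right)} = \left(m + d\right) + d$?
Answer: $16983 - i \sqrt{101401} \approx 16983.0 - 318.44 i$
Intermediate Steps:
$O{\left(m,d \right)} = m + 2 d$ ($O{\left(m,d \right)} = \left(d + m\right) + d = m + 2 d$)
$r{\left(L \right)} = \left(-207 + L\right) \left(-165 + L\right)$ ($r{\left(L \right)} = \left(-207 + L\right) \left(L - 165\right) = \left(-207 + L\right) \left(-165 + L\right)$)
$r{\left(54 \right)} - \sqrt{\left(-16895 - 84682\right) + O{\left(304,-64 \right)}} = \left(34155 + 54^{2} - 20088\right) - \sqrt{\left(-16895 - 84682\right) + \left(304 + 2 \left(-64\right)\right)} = \left(34155 + 2916 - 20088\right) - \sqrt{\left(-16895 - 84682\right) + \left(304 - 128\right)} = 16983 - \sqrt{-101577 + 176} = 16983 - \sqrt{-101401} = 16983 - i \sqrt{101401}$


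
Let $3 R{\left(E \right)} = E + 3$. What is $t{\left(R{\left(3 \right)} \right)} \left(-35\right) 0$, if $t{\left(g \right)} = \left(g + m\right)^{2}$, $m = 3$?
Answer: $0$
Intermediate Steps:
$R{\left(E \right)} = 1 + \frac{E}{3}$ ($R{\left(E \right)} = \frac{E + 3}{3} = \frac{3 + E}{3} = 1 + \frac{E}{3}$)
$t{\left(g \right)} = \left(3 + g\right)^{2}$ ($t{\left(g \right)} = \left(g + 3\right)^{2} = \left(3 + g\right)^{2}$)
$t{\left(R{\left(3 \right)} \right)} \left(-35\right) 0 = \left(3 + \left(1 + \frac{1}{3} \cdot 3\right)\right)^{2} \left(-35\right) 0 = \left(3 + \left(1 + 1\right)\right)^{2} \left(-35\right) 0 = \left(3 + 2\right)^{2} \left(-35\right) 0 = 5^{2} \left(-35\right) 0 = 25 \left(-35\right) 0 = \left(-875\right) 0 = 0$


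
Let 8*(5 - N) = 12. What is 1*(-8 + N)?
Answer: -9/2 ≈ -4.5000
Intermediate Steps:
N = 7/2 (N = 5 - ⅛*12 = 5 - 3/2 = 7/2 ≈ 3.5000)
1*(-8 + N) = 1*(-8 + 7/2) = 1*(-9/2) = -9/2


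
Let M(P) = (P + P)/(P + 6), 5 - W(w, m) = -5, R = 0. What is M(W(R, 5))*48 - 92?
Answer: -32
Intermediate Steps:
W(w, m) = 10 (W(w, m) = 5 - 1*(-5) = 5 + 5 = 10)
M(P) = 2*P/(6 + P) (M(P) = (2*P)/(6 + P) = 2*P/(6 + P))
M(W(R, 5))*48 - 92 = (2*10/(6 + 10))*48 - 92 = (2*10/16)*48 - 92 = (2*10*(1/16))*48 - 92 = (5/4)*48 - 92 = 60 - 92 = -32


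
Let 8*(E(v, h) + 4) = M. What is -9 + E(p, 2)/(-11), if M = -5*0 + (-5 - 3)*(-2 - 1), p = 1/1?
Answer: -98/11 ≈ -8.9091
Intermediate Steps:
p = 1
M = 24 (M = 0 - 8*(-3) = 0 + 24 = 24)
E(v, h) = -1 (E(v, h) = -4 + (1/8)*24 = -4 + 3 = -1)
-9 + E(p, 2)/(-11) = -9 - 1/(-11) = -9 - 1/11*(-1) = -9 + 1/11 = -98/11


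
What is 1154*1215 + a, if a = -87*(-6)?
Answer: 1402632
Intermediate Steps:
a = 522
1154*1215 + a = 1154*1215 + 522 = 1402110 + 522 = 1402632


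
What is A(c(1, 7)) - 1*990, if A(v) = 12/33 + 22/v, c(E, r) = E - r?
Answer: -32779/33 ≈ -993.30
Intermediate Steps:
A(v) = 4/11 + 22/v (A(v) = 12*(1/33) + 22/v = 4/11 + 22/v)
A(c(1, 7)) - 1*990 = (4/11 + 22/(1 - 1*7)) - 1*990 = (4/11 + 22/(1 - 7)) - 990 = (4/11 + 22/(-6)) - 990 = (4/11 + 22*(-⅙)) - 990 = (4/11 - 11/3) - 990 = -109/33 - 990 = -32779/33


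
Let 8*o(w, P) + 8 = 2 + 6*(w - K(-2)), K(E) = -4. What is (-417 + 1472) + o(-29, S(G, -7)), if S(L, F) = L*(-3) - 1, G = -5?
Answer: 2071/2 ≈ 1035.5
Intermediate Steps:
S(L, F) = -1 - 3*L (S(L, F) = -3*L - 1 = -1 - 3*L)
o(w, P) = 9/4 + 3*w/4 (o(w, P) = -1 + (2 + 6*(w - 1*(-4)))/8 = -1 + (2 + 6*(w + 4))/8 = -1 + (2 + 6*(4 + w))/8 = -1 + (2 + (24 + 6*w))/8 = -1 + (26 + 6*w)/8 = -1 + (13/4 + 3*w/4) = 9/4 + 3*w/4)
(-417 + 1472) + o(-29, S(G, -7)) = (-417 + 1472) + (9/4 + (3/4)*(-29)) = 1055 + (9/4 - 87/4) = 1055 - 39/2 = 2071/2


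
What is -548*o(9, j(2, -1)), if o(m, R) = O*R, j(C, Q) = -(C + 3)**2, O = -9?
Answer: -123300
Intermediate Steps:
j(C, Q) = -(3 + C)**2
o(m, R) = -9*R
-548*o(9, j(2, -1)) = -(-4932)*(-(3 + 2)**2) = -(-4932)*(-1*5**2) = -(-4932)*(-1*25) = -(-4932)*(-25) = -548*225 = -123300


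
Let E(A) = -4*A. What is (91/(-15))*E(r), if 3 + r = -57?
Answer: -1456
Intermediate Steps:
r = -60 (r = -3 - 57 = -60)
(91/(-15))*E(r) = (91/(-15))*(-4*(-60)) = (91*(-1/15))*240 = -91/15*240 = -1456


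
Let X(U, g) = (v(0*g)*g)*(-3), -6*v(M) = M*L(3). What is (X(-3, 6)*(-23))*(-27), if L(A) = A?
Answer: 0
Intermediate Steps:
v(M) = -M/2 (v(M) = -M*3/6 = -M/2)
X(U, g) = 0 (X(U, g) = ((-0*g)*g)*(-3) = ((-½*0)*g)*(-3) = (0*g)*(-3) = 0*(-3) = 0)
(X(-3, 6)*(-23))*(-27) = (0*(-23))*(-27) = 0*(-27) = 0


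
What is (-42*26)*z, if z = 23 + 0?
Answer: -25116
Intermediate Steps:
z = 23
(-42*26)*z = -42*26*23 = -1092*23 = -25116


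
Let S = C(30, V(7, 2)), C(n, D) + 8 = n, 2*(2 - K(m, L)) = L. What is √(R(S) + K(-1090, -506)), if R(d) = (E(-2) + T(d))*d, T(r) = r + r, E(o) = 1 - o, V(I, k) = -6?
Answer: √1289 ≈ 35.903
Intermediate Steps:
K(m, L) = 2 - L/2
C(n, D) = -8 + n
T(r) = 2*r
S = 22 (S = -8 + 30 = 22)
R(d) = d*(3 + 2*d) (R(d) = ((1 - 1*(-2)) + 2*d)*d = ((1 + 2) + 2*d)*d = (3 + 2*d)*d = d*(3 + 2*d))
√(R(S) + K(-1090, -506)) = √(22*(3 + 2*22) + (2 - ½*(-506))) = √(22*(3 + 44) + (2 + 253)) = √(22*47 + 255) = √(1034 + 255) = √1289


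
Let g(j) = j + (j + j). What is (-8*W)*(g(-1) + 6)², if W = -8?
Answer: 576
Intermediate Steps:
g(j) = 3*j (g(j) = j + 2*j = 3*j)
(-8*W)*(g(-1) + 6)² = (-8*(-8))*(3*(-1) + 6)² = 64*(-3 + 6)² = 64*3² = 64*9 = 576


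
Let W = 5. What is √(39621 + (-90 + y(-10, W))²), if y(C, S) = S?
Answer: √46846 ≈ 216.44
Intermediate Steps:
√(39621 + (-90 + y(-10, W))²) = √(39621 + (-90 + 5)²) = √(39621 + (-85)²) = √(39621 + 7225) = √46846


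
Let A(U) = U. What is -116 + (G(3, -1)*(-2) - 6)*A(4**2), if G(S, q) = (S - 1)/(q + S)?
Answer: -244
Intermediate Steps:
G(S, q) = (-1 + S)/(S + q)
-116 + (G(3, -1)*(-2) - 6)*A(4**2) = -116 + (((-1 + 3)/(3 - 1))*(-2) - 6)*4**2 = -116 + ((2/2)*(-2) - 6)*16 = -116 + (((1/2)*2)*(-2) - 6)*16 = -116 + (1*(-2) - 6)*16 = -116 + (-2 - 6)*16 = -116 - 8*16 = -116 - 128 = -244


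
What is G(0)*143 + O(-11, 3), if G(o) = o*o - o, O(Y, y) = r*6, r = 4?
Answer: 24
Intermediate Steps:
O(Y, y) = 24 (O(Y, y) = 4*6 = 24)
G(o) = o² - o
G(0)*143 + O(-11, 3) = (0*(-1 + 0))*143 + 24 = (0*(-1))*143 + 24 = 0*143 + 24 = 0 + 24 = 24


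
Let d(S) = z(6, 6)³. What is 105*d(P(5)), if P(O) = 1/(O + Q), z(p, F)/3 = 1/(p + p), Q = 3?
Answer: 105/64 ≈ 1.6406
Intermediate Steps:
z(p, F) = 3/(2*p) (z(p, F) = 3/(p + p) = 3/((2*p)) = 3*(1/(2*p)) = 3/(2*p))
P(O) = 1/(3 + O) (P(O) = 1/(O + 3) = 1/(3 + O))
d(S) = 1/64 (d(S) = ((3/2)/6)³ = ((3/2)*(⅙))³ = (¼)³ = 1/64)
105*d(P(5)) = 105*(1/64) = 105/64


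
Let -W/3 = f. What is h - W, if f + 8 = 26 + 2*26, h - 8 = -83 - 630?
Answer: -495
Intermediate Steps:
h = -705 (h = 8 + (-83 - 630) = 8 - 713 = -705)
f = 70 (f = -8 + (26 + 2*26) = -8 + (26 + 52) = -8 + 78 = 70)
W = -210 (W = -3*70 = -210)
h - W = -705 - 1*(-210) = -705 + 210 = -495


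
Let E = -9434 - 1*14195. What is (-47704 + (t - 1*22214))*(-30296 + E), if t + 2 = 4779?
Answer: 3512728425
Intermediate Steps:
t = 4777 (t = -2 + 4779 = 4777)
E = -23629 (E = -9434 - 14195 = -23629)
(-47704 + (t - 1*22214))*(-30296 + E) = (-47704 + (4777 - 1*22214))*(-30296 - 23629) = (-47704 + (4777 - 22214))*(-53925) = (-47704 - 17437)*(-53925) = -65141*(-53925) = 3512728425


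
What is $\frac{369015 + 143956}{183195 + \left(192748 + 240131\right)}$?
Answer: $\frac{512971}{616074} \approx 0.83265$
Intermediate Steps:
$\frac{369015 + 143956}{183195 + \left(192748 + 240131\right)} = \frac{512971}{183195 + 432879} = \frac{512971}{616074}$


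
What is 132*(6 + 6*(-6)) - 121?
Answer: -4081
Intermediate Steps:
132*(6 + 6*(-6)) - 121 = 132*(6 - 36) - 121 = 132*(-30) - 121 = -3960 - 121 = -4081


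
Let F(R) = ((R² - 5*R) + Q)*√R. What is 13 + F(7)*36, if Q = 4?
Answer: 13 + 648*√7 ≈ 1727.4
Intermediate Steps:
F(R) = √R*(4 + R² - 5*R) (F(R) = ((R² - 5*R) + 4)*√R = (4 + R² - 5*R)*√R = √R*(4 + R² - 5*R))
13 + F(7)*36 = 13 + (√7*(4 + 7² - 5*7))*36 = 13 + (√7*(4 + 49 - 35))*36 = 13 + (√7*18)*36 = 13 + (18*√7)*36 = 13 + 648*√7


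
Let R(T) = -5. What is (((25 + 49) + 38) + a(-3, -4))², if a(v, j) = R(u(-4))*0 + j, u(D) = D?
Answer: 11664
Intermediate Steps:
a(v, j) = j (a(v, j) = -5*0 + j = 0 + j = j)
(((25 + 49) + 38) + a(-3, -4))² = (((25 + 49) + 38) - 4)² = ((74 + 38) - 4)² = (112 - 4)² = 108² = 11664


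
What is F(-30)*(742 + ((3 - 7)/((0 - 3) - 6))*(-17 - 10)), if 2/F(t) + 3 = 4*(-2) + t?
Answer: -1460/41 ≈ -35.610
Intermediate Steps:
F(t) = 2/(-11 + t) (F(t) = 2/(-3 + (4*(-2) + t)) = 2/(-3 + (-8 + t)) = 2/(-11 + t))
F(-30)*(742 + ((3 - 7)/((0 - 3) - 6))*(-17 - 10)) = (2/(-11 - 30))*(742 + ((3 - 7)/((0 - 3) - 6))*(-17 - 10)) = (2/(-41))*(742 - 4/(-3 - 6)*(-27)) = (2*(-1/41))*(742 - 4/(-9)*(-27)) = -2*(742 - 4*(-⅑)*(-27))/41 = -2*(742 + (4/9)*(-27))/41 = -2*(742 - 12)/41 = -2/41*730 = -1460/41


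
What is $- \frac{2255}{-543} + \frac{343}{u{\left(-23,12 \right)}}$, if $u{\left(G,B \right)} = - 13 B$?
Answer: $\frac{55177}{28236} \approx 1.9541$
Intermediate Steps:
$- \frac{2255}{-543} + \frac{343}{u{\left(-23,12 \right)}} = - \frac{2255}{-543} + \frac{343}{\left(-13\right) 12} = \left(-2255\right) \left(- \frac{1}{543}\right) + \frac{343}{-156} = \frac{2255}{543} + 343 \left(- \frac{1}{156}\right) = \frac{2255}{543} - \frac{343}{156} = \frac{55177}{28236}$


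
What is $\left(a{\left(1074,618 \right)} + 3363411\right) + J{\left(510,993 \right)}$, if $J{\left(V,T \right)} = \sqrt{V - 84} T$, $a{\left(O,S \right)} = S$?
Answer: $3364029 + 993 \sqrt{426} \approx 3.3845 \cdot 10^{6}$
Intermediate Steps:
$J{\left(V,T \right)} = T \sqrt{-84 + V}$ ($J{\left(V,T \right)} = \sqrt{-84 + V} T = T \sqrt{-84 + V}$)
$\left(a{\left(1074,618 \right)} + 3363411\right) + J{\left(510,993 \right)} = \left(618 + 3363411\right) + 993 \sqrt{-84 + 510} = 3364029 + 993 \sqrt{426}$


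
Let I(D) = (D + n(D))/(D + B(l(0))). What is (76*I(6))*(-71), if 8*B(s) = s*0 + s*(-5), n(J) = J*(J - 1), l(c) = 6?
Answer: -86336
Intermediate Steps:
n(J) = J*(-1 + J)
B(s) = -5*s/8 (B(s) = (s*0 + s*(-5))/8 = (0 - 5*s)/8 = (-5*s)/8 = -5*s/8)
I(D) = (D + D*(-1 + D))/(-15/4 + D) (I(D) = (D + D*(-1 + D))/(D - 5/8*6) = (D + D*(-1 + D))/(D - 15/4) = (D + D*(-1 + D))/(-15/4 + D))
(76*I(6))*(-71) = (76*(4*6²/(-15 + 4*6)))*(-71) = (76*(4*36/(-15 + 24)))*(-71) = (76*(4*36/9))*(-71) = (76*(4*36*(⅑)))*(-71) = (76*16)*(-71) = 1216*(-71) = -86336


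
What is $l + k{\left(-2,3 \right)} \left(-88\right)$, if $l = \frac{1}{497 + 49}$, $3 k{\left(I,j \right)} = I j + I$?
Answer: $\frac{128129}{546} \approx 234.67$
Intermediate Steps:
$k{\left(I,j \right)} = \frac{I}{3} + \frac{I j}{3}$ ($k{\left(I,j \right)} = \frac{I j + I}{3} = \frac{I + I j}{3} = \frac{I}{3} + \frac{I j}{3}$)
$l = \frac{1}{546} \approx 0.0018315$
$l + k{\left(-2,3 \right)} \left(-88\right) = \frac{1}{546} + \frac{1}{3} \left(-2\right) \left(1 + 3\right) \left(-88\right) = \frac{1}{546} + \frac{1}{3} \left(-2\right) 4 \left(-88\right) = \frac{1}{546} - - \frac{704}{3} = \frac{1}{546} + \frac{704}{3} = \frac{128129}{546}$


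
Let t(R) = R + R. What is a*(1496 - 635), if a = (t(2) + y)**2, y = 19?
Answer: 455469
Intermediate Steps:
t(R) = 2*R
a = 529 (a = (2*2 + 19)**2 = (4 + 19)**2 = 23**2 = 529)
a*(1496 - 635) = 529*(1496 - 635) = 529*861 = 455469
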